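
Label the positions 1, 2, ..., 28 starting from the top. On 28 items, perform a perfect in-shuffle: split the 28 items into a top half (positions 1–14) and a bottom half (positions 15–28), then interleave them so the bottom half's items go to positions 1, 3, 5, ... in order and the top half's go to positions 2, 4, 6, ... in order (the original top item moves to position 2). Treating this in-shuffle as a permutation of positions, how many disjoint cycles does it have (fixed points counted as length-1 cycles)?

1

Trace each unvisited position around until it returns:
(1 2 4 8 16 3 ... len 28)
1 cycle in total.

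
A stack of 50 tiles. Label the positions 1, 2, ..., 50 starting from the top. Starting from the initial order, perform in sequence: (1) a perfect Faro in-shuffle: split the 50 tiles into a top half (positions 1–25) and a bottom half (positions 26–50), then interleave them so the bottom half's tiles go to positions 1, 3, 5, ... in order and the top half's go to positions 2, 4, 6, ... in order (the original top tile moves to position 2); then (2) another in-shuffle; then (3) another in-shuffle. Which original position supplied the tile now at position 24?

3

Undo the operations in reverse order, starting from position 24:
  undo op 3 (in-shuffle, from top half): 24 ← 12
  undo op 2 (in-shuffle, from top half): 12 ← 6
  undo op 1 (in-shuffle, from top half): 6 ← 3
So the tile at position 24 came from original position 3.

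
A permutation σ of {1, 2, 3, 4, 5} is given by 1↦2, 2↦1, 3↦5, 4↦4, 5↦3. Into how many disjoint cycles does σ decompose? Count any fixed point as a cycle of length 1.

Cycle decomposition: (1 2) (3 5) (4).
3 cycles.

3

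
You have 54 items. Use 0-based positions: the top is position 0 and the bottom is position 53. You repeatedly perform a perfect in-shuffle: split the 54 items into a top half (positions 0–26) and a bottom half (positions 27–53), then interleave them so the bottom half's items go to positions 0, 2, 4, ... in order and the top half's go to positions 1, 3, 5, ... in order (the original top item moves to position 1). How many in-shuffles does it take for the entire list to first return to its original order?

20

The in-shuffle permutes the 54 positions with cycle lengths [4, 10, 20, 20].
Every item is home exactly when every cycle has completed a whole number of laps, i.e. after lcm(4, 10, 20) = 20 in-shuffles.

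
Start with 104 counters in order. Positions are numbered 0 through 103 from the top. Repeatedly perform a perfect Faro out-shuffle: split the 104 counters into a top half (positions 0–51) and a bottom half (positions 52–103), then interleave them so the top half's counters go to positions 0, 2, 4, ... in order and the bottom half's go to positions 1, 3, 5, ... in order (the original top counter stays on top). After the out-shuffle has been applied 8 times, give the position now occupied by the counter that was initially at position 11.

Track the counter's position through each out-shuffle:
11 → 22 → 44 → 88 → 73 → 43 → 86 → 69 → 35

35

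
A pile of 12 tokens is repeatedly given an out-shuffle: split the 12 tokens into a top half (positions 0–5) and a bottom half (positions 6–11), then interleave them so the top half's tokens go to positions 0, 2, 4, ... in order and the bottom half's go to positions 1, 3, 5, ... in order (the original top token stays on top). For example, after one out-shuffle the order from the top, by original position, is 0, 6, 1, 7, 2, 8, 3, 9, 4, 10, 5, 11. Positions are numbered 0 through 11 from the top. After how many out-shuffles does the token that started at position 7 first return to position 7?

10

Follow position 7 under repeated out-shuffles:
7 → 3 → 6 → 1 → 2 → 4 → 8 → 5 → 10 → 9 → 7
It first returns after 10 out-shuffles.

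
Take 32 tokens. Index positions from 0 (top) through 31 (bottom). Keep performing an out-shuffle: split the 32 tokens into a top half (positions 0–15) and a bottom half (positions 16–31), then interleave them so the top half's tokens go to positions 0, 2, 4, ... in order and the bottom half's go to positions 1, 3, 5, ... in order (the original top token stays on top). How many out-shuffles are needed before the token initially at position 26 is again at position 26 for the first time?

Follow position 26 under repeated out-shuffles:
26 → 21 → 11 → 22 → 13 → 26
It first returns after 5 out-shuffles.

5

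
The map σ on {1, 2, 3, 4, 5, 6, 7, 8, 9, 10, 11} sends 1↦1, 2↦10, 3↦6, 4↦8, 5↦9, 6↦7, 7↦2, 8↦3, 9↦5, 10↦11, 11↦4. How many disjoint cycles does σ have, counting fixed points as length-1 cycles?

3

Cycle decomposition: (1) (2 10 11 4 8 3 6 7) (5 9).
3 cycles.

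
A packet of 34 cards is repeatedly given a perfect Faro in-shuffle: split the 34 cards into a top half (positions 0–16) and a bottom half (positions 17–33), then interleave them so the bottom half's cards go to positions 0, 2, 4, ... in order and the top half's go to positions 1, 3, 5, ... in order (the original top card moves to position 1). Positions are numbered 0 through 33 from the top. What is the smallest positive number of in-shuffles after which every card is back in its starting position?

The in-shuffle permutes the 34 positions with cycle lengths [3, 3, 4, 12, 12].
Every card is home exactly when every cycle has completed a whole number of laps, i.e. after lcm(3, 4, 12) = 12 in-shuffles.

12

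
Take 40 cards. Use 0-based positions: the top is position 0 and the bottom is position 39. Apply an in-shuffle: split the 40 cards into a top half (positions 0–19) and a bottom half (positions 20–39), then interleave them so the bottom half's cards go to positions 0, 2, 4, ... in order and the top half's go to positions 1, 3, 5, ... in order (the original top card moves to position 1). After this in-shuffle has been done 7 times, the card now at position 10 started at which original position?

34

Work backwards from position 10, undoing one in-shuffle at a time:
10 ← 25 ← 12 ← 26 ← 33 ← 16 ← 28 ← 34
So the card now at position 10 started at position 34.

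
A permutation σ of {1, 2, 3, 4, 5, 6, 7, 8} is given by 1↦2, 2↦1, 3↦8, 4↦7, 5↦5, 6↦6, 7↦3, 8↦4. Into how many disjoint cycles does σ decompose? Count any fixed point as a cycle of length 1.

4

Cycle decomposition: (1 2) (3 8 4 7) (5) (6).
4 cycles.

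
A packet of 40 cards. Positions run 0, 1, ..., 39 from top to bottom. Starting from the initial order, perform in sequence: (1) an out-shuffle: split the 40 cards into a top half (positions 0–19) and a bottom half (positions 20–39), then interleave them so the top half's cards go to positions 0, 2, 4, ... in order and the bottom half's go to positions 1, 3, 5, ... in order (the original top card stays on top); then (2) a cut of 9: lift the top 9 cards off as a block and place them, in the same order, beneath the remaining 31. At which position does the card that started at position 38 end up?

Track the card from position 38 forward through each operation:
  after op 1 (out-shuffle): 38 → 37
  after op 2 (cut 9): 37 → 28

28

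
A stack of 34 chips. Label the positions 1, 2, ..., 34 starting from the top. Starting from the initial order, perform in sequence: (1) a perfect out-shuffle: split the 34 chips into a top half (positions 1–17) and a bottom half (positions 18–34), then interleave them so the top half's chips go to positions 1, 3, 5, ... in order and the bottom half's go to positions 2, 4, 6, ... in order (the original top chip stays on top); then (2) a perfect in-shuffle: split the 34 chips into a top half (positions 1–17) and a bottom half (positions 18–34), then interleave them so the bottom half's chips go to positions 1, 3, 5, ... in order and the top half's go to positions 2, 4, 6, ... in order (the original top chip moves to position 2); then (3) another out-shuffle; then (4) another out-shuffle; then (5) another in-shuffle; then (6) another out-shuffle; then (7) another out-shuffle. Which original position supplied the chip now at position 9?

Undo the operations in reverse order, starting from position 9:
  undo op 7 (out-shuffle, from top half): 9 ← 5
  undo op 6 (out-shuffle, from top half): 5 ← 3
  undo op 5 (in-shuffle, from bottom half): 3 ← 19
  undo op 4 (out-shuffle, from top half): 19 ← 10
  undo op 3 (out-shuffle, from bottom half): 10 ← 22
  undo op 2 (in-shuffle, from top half): 22 ← 11
  undo op 1 (out-shuffle, from top half): 11 ← 6
So the chip at position 9 came from original position 6.

6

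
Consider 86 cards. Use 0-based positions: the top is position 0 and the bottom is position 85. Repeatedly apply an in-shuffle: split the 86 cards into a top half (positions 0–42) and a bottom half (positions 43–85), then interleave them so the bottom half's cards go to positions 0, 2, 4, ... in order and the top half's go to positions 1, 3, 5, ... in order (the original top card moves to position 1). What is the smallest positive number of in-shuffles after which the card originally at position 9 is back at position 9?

28

Follow position 9 under repeated in-shuffles:
9 → 19 → 39 → 79 → 72 → 58 → 30 → 61 → ... → 9 (length 28)
It first returns after 28 in-shuffles.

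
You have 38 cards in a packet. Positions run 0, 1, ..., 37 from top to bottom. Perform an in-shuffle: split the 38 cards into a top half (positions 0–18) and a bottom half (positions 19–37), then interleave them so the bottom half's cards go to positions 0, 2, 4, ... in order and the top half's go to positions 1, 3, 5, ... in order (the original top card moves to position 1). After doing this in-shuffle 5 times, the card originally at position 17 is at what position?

Track the card's position through each in-shuffle:
17 → 35 → 32 → 26 → 14 → 29

29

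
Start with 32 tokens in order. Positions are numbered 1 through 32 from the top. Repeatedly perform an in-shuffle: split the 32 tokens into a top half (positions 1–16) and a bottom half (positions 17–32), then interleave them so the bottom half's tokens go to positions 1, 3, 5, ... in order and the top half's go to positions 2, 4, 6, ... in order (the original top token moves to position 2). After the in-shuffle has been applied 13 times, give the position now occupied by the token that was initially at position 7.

Track position through each in-shuffle: 7 → 14 → 28 → 23 → 13 → ... (continuing for 13 shuffles total) → 23.

23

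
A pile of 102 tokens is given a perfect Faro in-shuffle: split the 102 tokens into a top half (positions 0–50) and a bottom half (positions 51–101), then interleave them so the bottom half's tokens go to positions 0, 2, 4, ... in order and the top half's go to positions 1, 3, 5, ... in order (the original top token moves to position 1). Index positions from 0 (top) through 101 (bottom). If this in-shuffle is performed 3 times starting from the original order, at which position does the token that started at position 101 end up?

94

Track the token's position through each in-shuffle:
101 → 100 → 98 → 94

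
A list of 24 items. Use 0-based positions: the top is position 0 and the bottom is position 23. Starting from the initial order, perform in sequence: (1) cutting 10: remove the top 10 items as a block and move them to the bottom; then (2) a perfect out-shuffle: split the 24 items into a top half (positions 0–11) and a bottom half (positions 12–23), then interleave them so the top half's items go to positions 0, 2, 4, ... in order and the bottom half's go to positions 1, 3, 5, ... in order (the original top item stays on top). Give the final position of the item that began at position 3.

11

Track the item from position 3 forward through each operation:
  after op 1 (cut 10): 3 → 17
  after op 2 (out-shuffle): 17 → 11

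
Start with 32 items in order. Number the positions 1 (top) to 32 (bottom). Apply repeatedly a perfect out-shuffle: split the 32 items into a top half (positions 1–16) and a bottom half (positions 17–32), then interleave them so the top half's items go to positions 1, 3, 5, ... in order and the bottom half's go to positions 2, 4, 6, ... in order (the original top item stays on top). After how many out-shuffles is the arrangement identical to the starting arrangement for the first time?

5

The out-shuffle permutes the 32 positions with cycle lengths [1, 1, 5, 5, 5, 5, 5, 5].
Every item is home exactly when every cycle has completed a whole number of laps, i.e. after lcm(1, 5) = 5 out-shuffles.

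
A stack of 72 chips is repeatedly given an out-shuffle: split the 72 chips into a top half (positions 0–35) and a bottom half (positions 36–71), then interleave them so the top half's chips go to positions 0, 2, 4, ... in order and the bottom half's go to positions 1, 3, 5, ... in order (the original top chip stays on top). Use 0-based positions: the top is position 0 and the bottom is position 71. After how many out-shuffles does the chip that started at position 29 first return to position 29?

Follow position 29 under repeated out-shuffles:
29 → 58 → 45 → 19 → 38 → 5 → 10 → 20 → ... → 29 (length 35)
It first returns after 35 out-shuffles.

35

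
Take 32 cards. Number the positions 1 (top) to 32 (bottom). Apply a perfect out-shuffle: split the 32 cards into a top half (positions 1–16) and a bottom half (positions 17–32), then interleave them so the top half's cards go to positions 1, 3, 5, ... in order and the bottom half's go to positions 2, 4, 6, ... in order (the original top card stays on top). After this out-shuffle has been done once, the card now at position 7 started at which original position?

Work backwards from position 7, undoing one out-shuffle at a time:
7 ← 4
So the card now at position 7 started at position 4.

4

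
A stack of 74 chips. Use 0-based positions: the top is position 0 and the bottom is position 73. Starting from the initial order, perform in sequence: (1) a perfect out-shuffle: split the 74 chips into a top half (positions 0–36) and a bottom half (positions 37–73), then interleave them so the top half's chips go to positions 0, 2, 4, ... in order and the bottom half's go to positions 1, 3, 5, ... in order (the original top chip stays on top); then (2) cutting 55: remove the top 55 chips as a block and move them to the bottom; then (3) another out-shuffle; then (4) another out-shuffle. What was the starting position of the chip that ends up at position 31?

40

Undo the operations in reverse order, starting from position 31:
  undo op 4 (out-shuffle, from bottom half): 31 ← 52
  undo op 3 (out-shuffle, from top half): 52 ← 26
  undo op 2 (cut 55): 26 ← 7
  undo op 1 (out-shuffle, from bottom half): 7 ← 40
So the chip at position 31 came from original position 40.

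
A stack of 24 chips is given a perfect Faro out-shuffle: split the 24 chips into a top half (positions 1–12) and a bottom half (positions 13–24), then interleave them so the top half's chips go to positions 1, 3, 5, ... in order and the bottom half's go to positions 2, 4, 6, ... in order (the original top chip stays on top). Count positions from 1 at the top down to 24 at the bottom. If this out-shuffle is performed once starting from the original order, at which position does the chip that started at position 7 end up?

13

Track the chip's position through each out-shuffle:
7 → 13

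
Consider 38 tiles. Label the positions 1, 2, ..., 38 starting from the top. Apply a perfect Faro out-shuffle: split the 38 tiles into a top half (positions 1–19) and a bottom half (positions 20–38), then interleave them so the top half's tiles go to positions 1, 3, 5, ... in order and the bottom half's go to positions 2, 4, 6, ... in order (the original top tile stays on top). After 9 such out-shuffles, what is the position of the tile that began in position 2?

Track the tile's position through each out-shuffle:
2 → 3 → 5 → 9 → 17 → 33 → 28 → 18 → 35 → 32

32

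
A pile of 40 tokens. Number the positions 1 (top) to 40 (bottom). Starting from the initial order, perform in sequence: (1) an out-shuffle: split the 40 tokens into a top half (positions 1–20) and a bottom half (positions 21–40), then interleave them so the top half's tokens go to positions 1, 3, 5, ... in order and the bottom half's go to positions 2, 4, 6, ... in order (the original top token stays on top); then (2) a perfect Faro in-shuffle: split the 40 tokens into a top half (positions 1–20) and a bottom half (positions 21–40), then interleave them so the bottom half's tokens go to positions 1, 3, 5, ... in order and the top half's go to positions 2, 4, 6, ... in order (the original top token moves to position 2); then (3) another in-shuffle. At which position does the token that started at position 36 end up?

5

Track the token from position 36 forward through each operation:
  after op 1 (out-shuffle): 36 → 32
  after op 2 (in-shuffle): 32 → 23
  after op 3 (in-shuffle): 23 → 5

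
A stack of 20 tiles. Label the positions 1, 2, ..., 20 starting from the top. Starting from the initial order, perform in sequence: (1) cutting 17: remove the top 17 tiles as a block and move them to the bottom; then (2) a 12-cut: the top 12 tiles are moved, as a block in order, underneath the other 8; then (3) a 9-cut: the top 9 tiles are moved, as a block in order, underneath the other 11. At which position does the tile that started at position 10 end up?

12

Track the tile from position 10 forward through each operation:
  after op 1 (cut 17): 10 → 13
  after op 2 (cut 12): 13 → 1
  after op 3 (cut 9): 1 → 12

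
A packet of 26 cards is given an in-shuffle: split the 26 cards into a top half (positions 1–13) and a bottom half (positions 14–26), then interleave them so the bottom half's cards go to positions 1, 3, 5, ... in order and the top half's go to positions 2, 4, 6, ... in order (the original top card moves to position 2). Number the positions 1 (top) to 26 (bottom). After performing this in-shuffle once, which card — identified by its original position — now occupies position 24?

12

Work backwards from position 24, undoing one in-shuffle at a time:
24 ← 12
So the card now at position 24 started at position 12.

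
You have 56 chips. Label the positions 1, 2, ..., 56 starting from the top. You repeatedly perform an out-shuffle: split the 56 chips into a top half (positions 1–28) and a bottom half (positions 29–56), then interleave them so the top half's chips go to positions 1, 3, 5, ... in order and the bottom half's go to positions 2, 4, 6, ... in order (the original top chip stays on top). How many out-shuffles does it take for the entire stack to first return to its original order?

The out-shuffle permutes the 56 positions with cycle lengths [1, 1, 4, 10, 20, 20].
Every chip is home exactly when every cycle has completed a whole number of laps, i.e. after lcm(1, 4, 10, 20) = 20 out-shuffles.

20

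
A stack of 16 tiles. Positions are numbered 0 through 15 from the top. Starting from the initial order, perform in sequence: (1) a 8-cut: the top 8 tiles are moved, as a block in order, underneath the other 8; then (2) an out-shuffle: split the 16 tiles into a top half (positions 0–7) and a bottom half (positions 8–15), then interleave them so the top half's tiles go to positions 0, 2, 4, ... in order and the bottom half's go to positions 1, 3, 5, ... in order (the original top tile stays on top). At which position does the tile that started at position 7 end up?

Track the tile from position 7 forward through each operation:
  after op 1 (cut 8): 7 → 15
  after op 2 (out-shuffle): 15 → 15

15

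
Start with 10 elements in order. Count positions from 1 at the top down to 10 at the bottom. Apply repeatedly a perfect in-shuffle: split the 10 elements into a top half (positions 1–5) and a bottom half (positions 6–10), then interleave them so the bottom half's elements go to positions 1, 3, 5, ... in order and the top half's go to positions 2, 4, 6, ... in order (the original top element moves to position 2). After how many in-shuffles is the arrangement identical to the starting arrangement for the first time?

The in-shuffle permutes the 10 positions with cycle lengths [10].
Every element is home exactly when every cycle has completed a whole number of laps, i.e. after lcm(10) = 10 in-shuffles.

10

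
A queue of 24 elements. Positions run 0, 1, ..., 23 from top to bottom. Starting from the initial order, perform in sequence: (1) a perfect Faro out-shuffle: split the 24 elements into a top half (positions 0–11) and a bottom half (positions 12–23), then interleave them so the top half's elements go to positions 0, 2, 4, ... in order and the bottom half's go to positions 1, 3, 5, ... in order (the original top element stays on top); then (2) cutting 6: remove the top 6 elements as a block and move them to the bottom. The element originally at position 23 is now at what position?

17

Track the element from position 23 forward through each operation:
  after op 1 (out-shuffle): 23 → 23
  after op 2 (cut 6): 23 → 17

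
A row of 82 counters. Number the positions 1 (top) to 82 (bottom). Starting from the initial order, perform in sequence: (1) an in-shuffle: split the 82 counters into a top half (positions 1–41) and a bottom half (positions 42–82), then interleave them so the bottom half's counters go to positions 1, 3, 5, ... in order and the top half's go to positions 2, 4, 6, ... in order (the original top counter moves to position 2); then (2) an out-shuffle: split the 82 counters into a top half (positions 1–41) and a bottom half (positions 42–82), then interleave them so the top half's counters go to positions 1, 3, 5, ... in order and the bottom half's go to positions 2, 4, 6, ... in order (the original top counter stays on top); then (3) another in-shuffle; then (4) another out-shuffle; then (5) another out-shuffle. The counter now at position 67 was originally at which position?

49

Undo the operations in reverse order, starting from position 67:
  undo op 5 (out-shuffle, from top half): 67 ← 34
  undo op 4 (out-shuffle, from bottom half): 34 ← 58
  undo op 3 (in-shuffle, from top half): 58 ← 29
  undo op 2 (out-shuffle, from top half): 29 ← 15
  undo op 1 (in-shuffle, from bottom half): 15 ← 49
So the counter at position 67 came from original position 49.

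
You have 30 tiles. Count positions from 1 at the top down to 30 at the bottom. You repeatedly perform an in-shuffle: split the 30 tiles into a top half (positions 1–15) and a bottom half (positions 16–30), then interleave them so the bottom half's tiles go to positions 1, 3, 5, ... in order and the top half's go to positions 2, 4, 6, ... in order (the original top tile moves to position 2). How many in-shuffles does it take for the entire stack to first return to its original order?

5

The in-shuffle permutes the 30 positions with cycle lengths [5, 5, 5, 5, 5, 5].
Every tile is home exactly when every cycle has completed a whole number of laps, i.e. after lcm(5) = 5 in-shuffles.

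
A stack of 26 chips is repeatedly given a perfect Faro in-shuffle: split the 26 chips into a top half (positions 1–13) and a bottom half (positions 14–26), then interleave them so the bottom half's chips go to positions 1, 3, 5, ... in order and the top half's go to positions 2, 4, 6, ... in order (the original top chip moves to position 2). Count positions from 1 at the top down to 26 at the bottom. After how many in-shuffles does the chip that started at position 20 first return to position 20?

18

Follow position 20 under repeated in-shuffles:
20 → 13 → 26 → 25 → 23 → 19 → 11 → 22 → 17 → 7 → 14 → 1 → 2 → 4 → 8 → 16 → 5 → 10 → 20
It first returns after 18 in-shuffles.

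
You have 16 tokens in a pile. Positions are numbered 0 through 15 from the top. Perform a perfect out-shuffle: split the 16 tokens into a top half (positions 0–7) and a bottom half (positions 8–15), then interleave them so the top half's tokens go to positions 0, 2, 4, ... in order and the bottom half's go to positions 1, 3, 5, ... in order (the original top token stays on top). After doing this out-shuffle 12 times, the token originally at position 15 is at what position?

15

Position 15 is a fixed point of every out-shuffle, so the token never moves.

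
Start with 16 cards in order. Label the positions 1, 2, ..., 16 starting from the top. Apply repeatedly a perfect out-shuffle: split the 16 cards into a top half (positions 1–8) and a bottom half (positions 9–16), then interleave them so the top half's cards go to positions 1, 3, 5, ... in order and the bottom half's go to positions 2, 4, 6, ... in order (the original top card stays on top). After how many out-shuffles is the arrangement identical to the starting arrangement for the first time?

4

The out-shuffle permutes the 16 positions with cycle lengths [1, 1, 2, 4, 4, 4].
Every card is home exactly when every cycle has completed a whole number of laps, i.e. after lcm(1, 2, 4) = 4 out-shuffles.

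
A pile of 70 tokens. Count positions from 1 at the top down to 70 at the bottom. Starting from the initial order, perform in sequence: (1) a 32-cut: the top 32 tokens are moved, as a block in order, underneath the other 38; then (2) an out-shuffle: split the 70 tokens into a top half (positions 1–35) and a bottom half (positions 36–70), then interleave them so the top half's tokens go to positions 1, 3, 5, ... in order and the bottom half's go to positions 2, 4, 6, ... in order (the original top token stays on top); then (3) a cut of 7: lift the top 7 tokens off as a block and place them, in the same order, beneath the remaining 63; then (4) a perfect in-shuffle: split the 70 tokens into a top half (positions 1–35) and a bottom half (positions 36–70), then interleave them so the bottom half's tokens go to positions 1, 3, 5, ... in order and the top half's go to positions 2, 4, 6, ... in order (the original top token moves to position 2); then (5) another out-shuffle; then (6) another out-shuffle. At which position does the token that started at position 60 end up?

Track the token from position 60 forward through each operation:
  after op 1 (cut 32): 60 → 28
  after op 2 (out-shuffle): 28 → 55
  after op 3 (cut 7): 55 → 48
  after op 4 (in-shuffle): 48 → 25
  after op 5 (out-shuffle): 25 → 49
  after op 6 (out-shuffle): 49 → 28

28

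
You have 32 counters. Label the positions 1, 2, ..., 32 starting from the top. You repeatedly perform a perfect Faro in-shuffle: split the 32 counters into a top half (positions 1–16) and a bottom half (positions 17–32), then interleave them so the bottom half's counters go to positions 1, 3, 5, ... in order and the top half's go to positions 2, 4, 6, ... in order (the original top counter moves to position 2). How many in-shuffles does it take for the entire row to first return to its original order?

10

The in-shuffle permutes the 32 positions with cycle lengths [2, 10, 10, 10].
Every counter is home exactly when every cycle has completed a whole number of laps, i.e. after lcm(2, 10) = 10 in-shuffles.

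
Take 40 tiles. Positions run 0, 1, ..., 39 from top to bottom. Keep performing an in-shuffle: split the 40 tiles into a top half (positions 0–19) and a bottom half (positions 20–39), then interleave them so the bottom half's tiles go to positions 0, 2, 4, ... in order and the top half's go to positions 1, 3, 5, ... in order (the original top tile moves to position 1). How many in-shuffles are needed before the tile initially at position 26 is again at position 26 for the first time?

20

Follow position 26 under repeated in-shuffles:
26 → 12 → 25 → 10 → 21 → 2 → 5 → 11 → 23 → 6 → 13 → 27 → 14 → 29 → 18 → 37 → 34 → 28 → 16 → 33 → 26
It first returns after 20 in-shuffles.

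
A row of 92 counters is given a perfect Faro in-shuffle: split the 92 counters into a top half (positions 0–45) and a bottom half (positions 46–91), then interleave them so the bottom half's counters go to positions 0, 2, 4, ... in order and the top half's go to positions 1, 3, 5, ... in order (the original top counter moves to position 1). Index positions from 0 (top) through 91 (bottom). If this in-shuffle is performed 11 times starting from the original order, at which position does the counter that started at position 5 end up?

11

Track the counter's position through each in-shuffle:
5 → 11 → 23 → 47 → 2 → 5 → 11 → 23 → 47 → 2 → 5 → 11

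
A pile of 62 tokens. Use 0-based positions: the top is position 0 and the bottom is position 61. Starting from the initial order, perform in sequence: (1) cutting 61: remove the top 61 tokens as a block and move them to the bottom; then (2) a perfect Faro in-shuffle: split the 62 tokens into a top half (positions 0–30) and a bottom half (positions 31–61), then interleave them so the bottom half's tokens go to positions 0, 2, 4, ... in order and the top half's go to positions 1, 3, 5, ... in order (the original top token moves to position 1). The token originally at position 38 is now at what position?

16

Track the token from position 38 forward through each operation:
  after op 1 (cut 61): 38 → 39
  after op 2 (in-shuffle): 39 → 16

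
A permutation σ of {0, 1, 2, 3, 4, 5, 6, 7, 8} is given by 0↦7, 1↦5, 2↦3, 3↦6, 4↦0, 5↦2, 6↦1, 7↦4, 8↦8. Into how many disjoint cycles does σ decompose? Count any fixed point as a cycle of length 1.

Cycle decomposition: (0 7 4) (1 5 2 3 6) (8).
3 cycles.

3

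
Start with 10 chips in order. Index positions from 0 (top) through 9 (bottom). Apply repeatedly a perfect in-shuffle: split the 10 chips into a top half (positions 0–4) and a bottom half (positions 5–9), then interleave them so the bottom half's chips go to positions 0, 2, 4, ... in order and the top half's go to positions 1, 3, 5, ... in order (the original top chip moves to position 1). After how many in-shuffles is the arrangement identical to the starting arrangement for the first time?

10

The in-shuffle permutes the 10 positions with cycle lengths [10].
Every chip is home exactly when every cycle has completed a whole number of laps, i.e. after lcm(10) = 10 in-shuffles.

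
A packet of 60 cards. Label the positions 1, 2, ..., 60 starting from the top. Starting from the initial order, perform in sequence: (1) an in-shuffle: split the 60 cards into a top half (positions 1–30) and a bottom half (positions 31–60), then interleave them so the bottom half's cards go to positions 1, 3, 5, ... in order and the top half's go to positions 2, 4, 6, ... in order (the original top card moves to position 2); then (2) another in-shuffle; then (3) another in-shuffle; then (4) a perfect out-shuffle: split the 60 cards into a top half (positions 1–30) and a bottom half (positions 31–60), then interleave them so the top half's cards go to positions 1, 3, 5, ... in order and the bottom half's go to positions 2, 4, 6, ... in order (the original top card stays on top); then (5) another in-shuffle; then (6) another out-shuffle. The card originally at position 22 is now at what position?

Track the card from position 22 forward through each operation:
  after op 1 (in-shuffle): 22 → 44
  after op 2 (in-shuffle): 44 → 27
  after op 3 (in-shuffle): 27 → 54
  after op 4 (out-shuffle): 54 → 48
  after op 5 (in-shuffle): 48 → 35
  after op 6 (out-shuffle): 35 → 10

10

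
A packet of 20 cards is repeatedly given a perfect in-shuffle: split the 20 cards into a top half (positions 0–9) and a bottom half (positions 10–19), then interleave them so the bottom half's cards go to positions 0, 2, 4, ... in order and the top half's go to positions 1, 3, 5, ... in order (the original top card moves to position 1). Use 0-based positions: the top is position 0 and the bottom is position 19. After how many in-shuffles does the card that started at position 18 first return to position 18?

Follow position 18 under repeated in-shuffles:
18 → 16 → 12 → 4 → 9 → 19 → 18
It first returns after 6 in-shuffles.

6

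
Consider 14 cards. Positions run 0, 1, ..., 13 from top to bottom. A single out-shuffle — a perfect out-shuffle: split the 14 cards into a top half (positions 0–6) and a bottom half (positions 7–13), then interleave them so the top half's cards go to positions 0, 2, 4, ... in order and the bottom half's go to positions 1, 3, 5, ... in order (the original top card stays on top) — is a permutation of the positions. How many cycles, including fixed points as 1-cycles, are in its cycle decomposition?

Trace each unvisited position around until it returns:
(0) (1 2 4 8 3 6 ... len 12) (13)
3 cycles in total.

3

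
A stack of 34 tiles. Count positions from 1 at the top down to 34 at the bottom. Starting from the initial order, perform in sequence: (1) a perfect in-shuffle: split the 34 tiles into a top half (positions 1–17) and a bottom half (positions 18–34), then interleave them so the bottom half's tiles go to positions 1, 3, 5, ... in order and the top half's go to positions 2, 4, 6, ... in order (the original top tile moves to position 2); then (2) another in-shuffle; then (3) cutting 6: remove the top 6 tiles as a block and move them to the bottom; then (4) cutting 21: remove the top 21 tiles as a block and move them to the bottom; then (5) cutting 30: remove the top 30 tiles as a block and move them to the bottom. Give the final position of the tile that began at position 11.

20

Track the tile from position 11 forward through each operation:
  after op 1 (in-shuffle): 11 → 22
  after op 2 (in-shuffle): 22 → 9
  after op 3 (cut 6): 9 → 3
  after op 4 (cut 21): 3 → 16
  after op 5 (cut 30): 16 → 20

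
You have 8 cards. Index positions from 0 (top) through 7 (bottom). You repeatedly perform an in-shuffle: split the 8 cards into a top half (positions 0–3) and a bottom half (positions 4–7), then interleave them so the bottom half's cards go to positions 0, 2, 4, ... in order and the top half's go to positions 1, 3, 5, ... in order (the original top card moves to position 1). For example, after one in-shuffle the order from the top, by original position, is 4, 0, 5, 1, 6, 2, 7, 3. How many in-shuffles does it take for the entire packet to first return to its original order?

6

The in-shuffle permutes the 8 positions with cycle lengths [2, 6].
Every card is home exactly when every cycle has completed a whole number of laps, i.e. after lcm(2, 6) = 6 in-shuffles.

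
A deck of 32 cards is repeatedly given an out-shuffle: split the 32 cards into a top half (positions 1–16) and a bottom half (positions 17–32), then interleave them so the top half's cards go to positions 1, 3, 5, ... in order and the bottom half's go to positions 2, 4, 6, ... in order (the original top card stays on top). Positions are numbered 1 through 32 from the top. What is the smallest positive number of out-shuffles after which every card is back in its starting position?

5

The out-shuffle permutes the 32 positions with cycle lengths [1, 1, 5, 5, 5, 5, 5, 5].
Every card is home exactly when every cycle has completed a whole number of laps, i.e. after lcm(1, 5) = 5 out-shuffles.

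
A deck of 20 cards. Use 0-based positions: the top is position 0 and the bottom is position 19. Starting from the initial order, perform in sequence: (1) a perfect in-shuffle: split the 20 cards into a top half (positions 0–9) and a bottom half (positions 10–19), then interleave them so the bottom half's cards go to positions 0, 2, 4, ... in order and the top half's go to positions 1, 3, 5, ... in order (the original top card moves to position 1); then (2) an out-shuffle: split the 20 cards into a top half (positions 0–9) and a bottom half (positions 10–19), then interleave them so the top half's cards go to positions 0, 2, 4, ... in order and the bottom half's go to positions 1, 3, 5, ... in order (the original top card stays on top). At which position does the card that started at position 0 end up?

Track the card from position 0 forward through each operation:
  after op 1 (in-shuffle): 0 → 1
  after op 2 (out-shuffle): 1 → 2

2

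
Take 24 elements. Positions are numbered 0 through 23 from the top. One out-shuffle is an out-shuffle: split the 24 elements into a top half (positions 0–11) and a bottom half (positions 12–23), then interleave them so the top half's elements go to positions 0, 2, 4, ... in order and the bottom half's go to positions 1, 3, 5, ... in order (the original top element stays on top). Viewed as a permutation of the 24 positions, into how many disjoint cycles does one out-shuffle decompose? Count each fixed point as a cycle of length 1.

4

Trace each unvisited position around until it returns:
(0) (1 2 4 8 16 9 ... len 11) (5 10 20 17 11 22 ... len 11) (23)
4 cycles in total.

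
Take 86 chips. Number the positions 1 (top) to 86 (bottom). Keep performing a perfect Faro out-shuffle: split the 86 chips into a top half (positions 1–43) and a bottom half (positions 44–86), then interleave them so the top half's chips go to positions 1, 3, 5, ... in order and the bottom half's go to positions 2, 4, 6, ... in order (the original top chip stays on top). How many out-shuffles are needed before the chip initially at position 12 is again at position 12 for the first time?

Follow position 12 under repeated out-shuffles:
12 → 23 → 45 → 4 → 7 → 13 → 25 → 49 → 12
It first returns after 8 out-shuffles.

8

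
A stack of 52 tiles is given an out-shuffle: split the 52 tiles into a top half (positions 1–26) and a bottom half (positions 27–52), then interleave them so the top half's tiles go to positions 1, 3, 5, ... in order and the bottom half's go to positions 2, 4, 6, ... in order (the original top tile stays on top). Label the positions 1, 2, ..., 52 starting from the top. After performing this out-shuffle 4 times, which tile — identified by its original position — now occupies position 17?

2

Work backwards from position 17, undoing one out-shuffle at a time:
17 ← 9 ← 5 ← 3 ← 2
So the tile now at position 17 started at position 2.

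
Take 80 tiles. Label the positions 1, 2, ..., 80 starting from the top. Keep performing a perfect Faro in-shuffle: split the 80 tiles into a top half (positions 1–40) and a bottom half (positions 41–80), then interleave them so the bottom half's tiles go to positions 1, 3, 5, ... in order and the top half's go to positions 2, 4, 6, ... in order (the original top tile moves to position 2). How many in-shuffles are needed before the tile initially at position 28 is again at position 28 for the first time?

Follow position 28 under repeated in-shuffles:
28 → 56 → 31 → 62 → 43 → 5 → 10 → 20 → ... → 28 (length 54)
It first returns after 54 in-shuffles.

54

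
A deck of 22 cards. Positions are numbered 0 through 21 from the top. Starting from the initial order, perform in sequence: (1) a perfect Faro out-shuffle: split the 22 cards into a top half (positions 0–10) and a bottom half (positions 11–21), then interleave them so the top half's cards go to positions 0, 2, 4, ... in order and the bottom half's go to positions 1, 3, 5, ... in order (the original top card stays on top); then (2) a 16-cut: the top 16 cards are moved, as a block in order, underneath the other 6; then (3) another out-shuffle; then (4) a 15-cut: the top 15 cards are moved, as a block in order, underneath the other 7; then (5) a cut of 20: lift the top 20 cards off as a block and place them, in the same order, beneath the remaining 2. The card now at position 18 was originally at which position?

15

Undo the operations in reverse order, starting from position 18:
  undo op 5 (cut 20): 18 ← 16
  undo op 4 (cut 15): 16 ← 9
  undo op 3 (out-shuffle, from bottom half): 9 ← 15
  undo op 2 (cut 16): 15 ← 9
  undo op 1 (out-shuffle, from bottom half): 9 ← 15
So the card at position 18 came from original position 15.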